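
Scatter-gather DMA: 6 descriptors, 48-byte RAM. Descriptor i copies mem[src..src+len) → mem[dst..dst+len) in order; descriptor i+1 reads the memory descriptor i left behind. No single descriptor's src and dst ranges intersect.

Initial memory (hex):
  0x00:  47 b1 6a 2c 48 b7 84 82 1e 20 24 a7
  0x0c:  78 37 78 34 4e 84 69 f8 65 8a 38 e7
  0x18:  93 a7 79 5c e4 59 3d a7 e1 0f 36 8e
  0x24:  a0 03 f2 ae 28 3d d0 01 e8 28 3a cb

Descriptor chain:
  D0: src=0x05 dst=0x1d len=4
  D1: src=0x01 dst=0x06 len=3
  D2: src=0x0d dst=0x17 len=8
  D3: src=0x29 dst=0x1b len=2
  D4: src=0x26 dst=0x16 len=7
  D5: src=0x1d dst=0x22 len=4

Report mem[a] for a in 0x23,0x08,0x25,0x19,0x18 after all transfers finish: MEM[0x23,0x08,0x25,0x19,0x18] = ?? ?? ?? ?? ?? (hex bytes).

MEM[0x23,0x08,0x25,0x19,0x18] = 65 2c 1e 3d 28

#0 dst[0x1d+4] := {0xb7,0x84,0x82,0x1e}
#1 dst[0x06+3] := {0xb1,0x6a,0x2c}
#2 dst[0x17+8] := {0x37,0x78,0x34,0x4e,0x84,0x69,0xf8,0x65}
#3 dst[0x1b+2] := {0x3d,0xd0}
#4 dst[0x16+7] := {0xf2,0xae,0x28,0x3d,0xd0,0x01,0xe8}
#5 dst[0x22+4] := {0xf8,0x65,0x82,0x1e}
query mem[0x23]=0x65, mem[0x08]=0x2c, mem[0x25]=0x1e, mem[0x19]=0x3d, mem[0x18]=0x28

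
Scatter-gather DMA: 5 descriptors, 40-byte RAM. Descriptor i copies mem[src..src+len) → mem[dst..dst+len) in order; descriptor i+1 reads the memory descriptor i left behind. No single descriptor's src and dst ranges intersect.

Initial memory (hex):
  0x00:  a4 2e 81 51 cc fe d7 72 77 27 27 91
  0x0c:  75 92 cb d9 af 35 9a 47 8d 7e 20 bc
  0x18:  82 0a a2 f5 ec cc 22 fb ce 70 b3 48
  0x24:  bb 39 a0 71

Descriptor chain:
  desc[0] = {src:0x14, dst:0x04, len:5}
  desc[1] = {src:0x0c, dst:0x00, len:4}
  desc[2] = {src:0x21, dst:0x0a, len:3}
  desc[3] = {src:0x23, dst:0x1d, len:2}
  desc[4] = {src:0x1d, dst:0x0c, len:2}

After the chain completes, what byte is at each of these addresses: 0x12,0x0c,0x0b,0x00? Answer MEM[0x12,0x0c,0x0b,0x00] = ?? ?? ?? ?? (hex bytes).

MEM[0x12,0x0c,0x0b,0x00] = 9a 48 b3 75

  after D0: wrote 5B at 0x04 = 8d7e20bc82
  after D1: wrote 4B at 0x00 = 7592cbd9
  after D2: wrote 3B at 0x0a = 70b348
  after D3: wrote 2B at 0x1d = 48bb
  after D4: wrote 2B at 0x0c = 48bb
query mem[0x12]=0x9a, mem[0x0c]=0x48, mem[0x0b]=0xb3, mem[0x00]=0x75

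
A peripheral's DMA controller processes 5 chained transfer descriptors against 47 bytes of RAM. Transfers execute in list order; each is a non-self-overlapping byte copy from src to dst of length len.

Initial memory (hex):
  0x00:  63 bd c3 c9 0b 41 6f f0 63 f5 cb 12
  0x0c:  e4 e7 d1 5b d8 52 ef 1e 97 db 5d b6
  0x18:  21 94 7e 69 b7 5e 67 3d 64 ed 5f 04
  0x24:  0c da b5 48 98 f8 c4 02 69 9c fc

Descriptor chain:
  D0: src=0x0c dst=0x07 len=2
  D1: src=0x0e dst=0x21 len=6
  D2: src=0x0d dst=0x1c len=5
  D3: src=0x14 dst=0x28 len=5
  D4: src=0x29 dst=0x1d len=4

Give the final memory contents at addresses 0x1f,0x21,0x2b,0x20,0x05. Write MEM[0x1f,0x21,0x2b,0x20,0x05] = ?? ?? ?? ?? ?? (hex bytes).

  after D0: wrote 2B at 0x07 = e4e7
  after D1: wrote 6B at 0x21 = d15bd852ef1e
  after D2: wrote 5B at 0x1c = e7d15bd852
  after D3: wrote 5B at 0x28 = 97db5db621
  after D4: wrote 4B at 0x1d = db5db621
query mem[0x1f]=0xb6, mem[0x21]=0xd1, mem[0x2b]=0xb6, mem[0x20]=0x21, mem[0x05]=0x41

MEM[0x1f,0x21,0x2b,0x20,0x05] = b6 d1 b6 21 41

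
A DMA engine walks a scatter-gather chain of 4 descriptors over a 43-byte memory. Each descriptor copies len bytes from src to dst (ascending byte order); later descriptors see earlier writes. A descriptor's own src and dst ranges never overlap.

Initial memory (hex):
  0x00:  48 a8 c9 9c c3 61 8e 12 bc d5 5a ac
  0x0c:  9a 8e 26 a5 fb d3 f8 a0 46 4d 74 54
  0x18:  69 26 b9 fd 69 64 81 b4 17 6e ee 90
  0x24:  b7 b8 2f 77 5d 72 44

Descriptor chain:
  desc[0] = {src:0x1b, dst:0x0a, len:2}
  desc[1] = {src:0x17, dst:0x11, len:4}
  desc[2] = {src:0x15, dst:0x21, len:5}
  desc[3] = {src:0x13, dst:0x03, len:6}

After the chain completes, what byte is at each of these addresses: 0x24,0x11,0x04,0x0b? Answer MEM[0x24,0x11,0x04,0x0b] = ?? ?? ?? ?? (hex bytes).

MEM[0x24,0x11,0x04,0x0b] = 69 54 b9 69

  after D0: wrote 2B at 0x0a = fd69
  after D1: wrote 4B at 0x11 = 546926b9
  after D2: wrote 5B at 0x21 = 4d74546926
  after D3: wrote 6B at 0x03 = 26b94d745469
query mem[0x24]=0x69, mem[0x11]=0x54, mem[0x04]=0xb9, mem[0x0b]=0x69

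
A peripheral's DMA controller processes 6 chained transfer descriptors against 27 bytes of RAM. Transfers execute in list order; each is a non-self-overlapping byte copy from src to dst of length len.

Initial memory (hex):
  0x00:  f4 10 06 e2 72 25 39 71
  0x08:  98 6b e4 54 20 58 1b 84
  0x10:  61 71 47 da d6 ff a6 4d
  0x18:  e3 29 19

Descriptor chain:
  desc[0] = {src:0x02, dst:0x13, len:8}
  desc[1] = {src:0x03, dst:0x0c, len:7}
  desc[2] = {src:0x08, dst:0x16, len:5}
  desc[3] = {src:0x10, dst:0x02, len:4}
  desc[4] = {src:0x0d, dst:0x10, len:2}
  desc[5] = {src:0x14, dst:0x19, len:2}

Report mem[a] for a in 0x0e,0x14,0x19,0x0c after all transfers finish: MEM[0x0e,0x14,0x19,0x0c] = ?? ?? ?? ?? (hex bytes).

#0 dst[0x13+8] := {0x06,0xe2,0x72,0x25,0x39,0x71,0x98,0x6b}
#1 dst[0x0c+7] := {0xe2,0x72,0x25,0x39,0x71,0x98,0x6b}
#2 dst[0x16+5] := {0x98,0x6b,0xe4,0x54,0xe2}
#3 dst[0x02+4] := {0x71,0x98,0x6b,0x06}
#4 dst[0x10+2] := {0x72,0x25}
#5 dst[0x19+2] := {0xe2,0x72}
query mem[0x0e]=0x25, mem[0x14]=0xe2, mem[0x19]=0xe2, mem[0x0c]=0xe2

MEM[0x0e,0x14,0x19,0x0c] = 25 e2 e2 e2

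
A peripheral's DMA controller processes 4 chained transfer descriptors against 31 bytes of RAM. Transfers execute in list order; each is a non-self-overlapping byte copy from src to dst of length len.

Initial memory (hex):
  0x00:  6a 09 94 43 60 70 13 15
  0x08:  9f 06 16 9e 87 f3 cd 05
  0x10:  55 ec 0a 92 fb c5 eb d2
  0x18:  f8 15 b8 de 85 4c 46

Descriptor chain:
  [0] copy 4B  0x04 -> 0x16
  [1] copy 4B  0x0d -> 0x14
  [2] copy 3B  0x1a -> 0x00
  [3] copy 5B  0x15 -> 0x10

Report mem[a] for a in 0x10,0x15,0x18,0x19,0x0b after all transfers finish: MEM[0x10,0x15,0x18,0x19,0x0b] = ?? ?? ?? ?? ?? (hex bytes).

MEM[0x10,0x15,0x18,0x19,0x0b] = cd cd 13 15 9e

D0: mem[0x16..0x19] <- [60 70 13 15]
D1: mem[0x14..0x17] <- [f3 cd 05 55]
D2: mem[0x00..0x02] <- [b8 de 85]
D3: mem[0x10..0x14] <- [cd 05 55 13 15]
query mem[0x10]=0xcd, mem[0x15]=0xcd, mem[0x18]=0x13, mem[0x19]=0x15, mem[0x0b]=0x9e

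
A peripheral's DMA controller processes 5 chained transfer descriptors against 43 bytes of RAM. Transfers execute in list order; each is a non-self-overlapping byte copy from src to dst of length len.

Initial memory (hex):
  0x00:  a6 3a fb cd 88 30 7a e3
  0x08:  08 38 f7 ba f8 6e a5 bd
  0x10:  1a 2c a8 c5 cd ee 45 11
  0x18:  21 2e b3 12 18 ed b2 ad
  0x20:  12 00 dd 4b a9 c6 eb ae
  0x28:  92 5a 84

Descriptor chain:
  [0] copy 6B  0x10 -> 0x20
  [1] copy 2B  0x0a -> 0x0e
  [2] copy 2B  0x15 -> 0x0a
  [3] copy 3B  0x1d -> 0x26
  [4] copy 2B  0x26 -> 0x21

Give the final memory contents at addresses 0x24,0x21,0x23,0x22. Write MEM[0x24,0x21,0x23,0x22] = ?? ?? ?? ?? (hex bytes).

[0] 0x10->0x20 len=6 : 1a 2c a8 c5 cd ee
[1] 0x0a->0x0e len=2 : f7 ba
[2] 0x15->0x0a len=2 : ee 45
[3] 0x1d->0x26 len=3 : ed b2 ad
[4] 0x26->0x21 len=2 : ed b2
query mem[0x24]=0xcd, mem[0x21]=0xed, mem[0x23]=0xc5, mem[0x22]=0xb2

MEM[0x24,0x21,0x23,0x22] = cd ed c5 b2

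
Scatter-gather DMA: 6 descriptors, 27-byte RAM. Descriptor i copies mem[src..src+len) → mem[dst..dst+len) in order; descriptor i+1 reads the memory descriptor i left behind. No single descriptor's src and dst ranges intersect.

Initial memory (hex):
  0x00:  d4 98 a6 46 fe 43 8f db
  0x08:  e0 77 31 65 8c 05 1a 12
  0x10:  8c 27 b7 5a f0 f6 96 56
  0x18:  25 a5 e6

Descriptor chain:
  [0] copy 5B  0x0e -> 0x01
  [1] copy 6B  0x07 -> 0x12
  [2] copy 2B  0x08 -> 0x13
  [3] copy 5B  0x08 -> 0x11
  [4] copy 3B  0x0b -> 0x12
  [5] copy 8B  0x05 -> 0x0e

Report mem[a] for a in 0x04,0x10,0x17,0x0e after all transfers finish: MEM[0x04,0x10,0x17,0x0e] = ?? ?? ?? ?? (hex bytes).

MEM[0x04,0x10,0x17,0x0e] = 27 db 8c b7

  after D0: wrote 5B at 0x01 = 1a128c27b7
  after D1: wrote 6B at 0x12 = dbe07731658c
  after D2: wrote 2B at 0x13 = e077
  after D3: wrote 5B at 0x11 = e07731658c
  after D4: wrote 3B at 0x12 = 658c05
  after D5: wrote 8B at 0x0e = b78fdbe07731658c
query mem[0x04]=0x27, mem[0x10]=0xdb, mem[0x17]=0x8c, mem[0x0e]=0xb7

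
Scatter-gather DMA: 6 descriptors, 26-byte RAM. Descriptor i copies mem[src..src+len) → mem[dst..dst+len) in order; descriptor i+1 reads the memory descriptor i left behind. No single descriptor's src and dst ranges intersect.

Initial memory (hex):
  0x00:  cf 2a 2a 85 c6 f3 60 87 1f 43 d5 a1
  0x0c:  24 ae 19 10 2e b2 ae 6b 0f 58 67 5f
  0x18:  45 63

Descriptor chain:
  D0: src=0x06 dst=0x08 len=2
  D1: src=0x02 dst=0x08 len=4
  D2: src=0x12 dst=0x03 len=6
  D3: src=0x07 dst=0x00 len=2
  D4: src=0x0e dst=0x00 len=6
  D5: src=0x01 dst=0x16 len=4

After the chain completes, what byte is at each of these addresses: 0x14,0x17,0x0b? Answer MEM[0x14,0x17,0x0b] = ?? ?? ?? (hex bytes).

#0 dst[0x08+2] := {0x60,0x87}
#1 dst[0x08+4] := {0x2a,0x85,0xc6,0xf3}
#2 dst[0x03+6] := {0xae,0x6b,0x0f,0x58,0x67,0x5f}
#3 dst[0x00+2] := {0x67,0x5f}
#4 dst[0x00+6] := {0x19,0x10,0x2e,0xb2,0xae,0x6b}
#5 dst[0x16+4] := {0x10,0x2e,0xb2,0xae}
query mem[0x14]=0x0f, mem[0x17]=0x2e, mem[0x0b]=0xf3

MEM[0x14,0x17,0x0b] = 0f 2e f3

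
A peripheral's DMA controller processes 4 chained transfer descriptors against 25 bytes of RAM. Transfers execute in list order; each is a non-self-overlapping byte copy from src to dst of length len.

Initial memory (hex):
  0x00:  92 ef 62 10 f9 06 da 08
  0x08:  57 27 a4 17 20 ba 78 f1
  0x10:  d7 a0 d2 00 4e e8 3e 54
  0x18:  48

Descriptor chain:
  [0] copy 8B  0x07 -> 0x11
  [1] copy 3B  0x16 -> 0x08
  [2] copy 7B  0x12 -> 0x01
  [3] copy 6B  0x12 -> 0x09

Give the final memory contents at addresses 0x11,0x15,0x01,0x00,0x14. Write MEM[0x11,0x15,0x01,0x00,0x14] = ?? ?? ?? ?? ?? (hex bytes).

#0 dst[0x11+8] := {0x08,0x57,0x27,0xa4,0x17,0x20,0xba,0x78}
#1 dst[0x08+3] := {0x20,0xba,0x78}
#2 dst[0x01+7] := {0x57,0x27,0xa4,0x17,0x20,0xba,0x78}
#3 dst[0x09+6] := {0x57,0x27,0xa4,0x17,0x20,0xba}
query mem[0x11]=0x08, mem[0x15]=0x17, mem[0x01]=0x57, mem[0x00]=0x92, mem[0x14]=0xa4

MEM[0x11,0x15,0x01,0x00,0x14] = 08 17 57 92 a4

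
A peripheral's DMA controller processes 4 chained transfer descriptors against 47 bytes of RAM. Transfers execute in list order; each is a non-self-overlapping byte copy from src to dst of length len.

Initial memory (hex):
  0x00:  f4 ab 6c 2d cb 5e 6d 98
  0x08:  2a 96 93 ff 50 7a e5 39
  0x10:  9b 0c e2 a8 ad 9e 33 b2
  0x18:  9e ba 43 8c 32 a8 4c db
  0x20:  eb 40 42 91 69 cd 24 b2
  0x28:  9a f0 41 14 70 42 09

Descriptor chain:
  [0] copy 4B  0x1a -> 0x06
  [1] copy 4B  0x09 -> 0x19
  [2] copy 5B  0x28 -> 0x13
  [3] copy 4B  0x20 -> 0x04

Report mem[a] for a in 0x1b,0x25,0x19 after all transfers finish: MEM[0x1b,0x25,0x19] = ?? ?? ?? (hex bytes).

  after D0: wrote 4B at 0x06 = 438c32a8
  after D1: wrote 4B at 0x19 = a893ff50
  after D2: wrote 5B at 0x13 = 9af0411470
  after D3: wrote 4B at 0x04 = eb404291
query mem[0x1b]=0xff, mem[0x25]=0xcd, mem[0x19]=0xa8

MEM[0x1b,0x25,0x19] = ff cd a8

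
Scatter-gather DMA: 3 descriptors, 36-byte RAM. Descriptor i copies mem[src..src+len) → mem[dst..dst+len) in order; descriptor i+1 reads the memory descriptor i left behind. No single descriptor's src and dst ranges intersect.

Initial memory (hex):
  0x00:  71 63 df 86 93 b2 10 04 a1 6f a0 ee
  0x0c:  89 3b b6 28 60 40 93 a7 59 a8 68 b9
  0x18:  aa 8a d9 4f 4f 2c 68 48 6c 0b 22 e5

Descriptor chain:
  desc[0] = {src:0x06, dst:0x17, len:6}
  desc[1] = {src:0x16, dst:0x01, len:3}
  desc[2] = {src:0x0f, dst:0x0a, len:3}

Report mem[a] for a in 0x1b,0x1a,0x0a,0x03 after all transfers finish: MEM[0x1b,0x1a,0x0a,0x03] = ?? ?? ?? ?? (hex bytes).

D0: mem[0x17..0x1c] <- [10 04 a1 6f a0 ee]
D1: mem[0x01..0x03] <- [68 10 04]
D2: mem[0x0a..0x0c] <- [28 60 40]
query mem[0x1b]=0xa0, mem[0x1a]=0x6f, mem[0x0a]=0x28, mem[0x03]=0x04

MEM[0x1b,0x1a,0x0a,0x03] = a0 6f 28 04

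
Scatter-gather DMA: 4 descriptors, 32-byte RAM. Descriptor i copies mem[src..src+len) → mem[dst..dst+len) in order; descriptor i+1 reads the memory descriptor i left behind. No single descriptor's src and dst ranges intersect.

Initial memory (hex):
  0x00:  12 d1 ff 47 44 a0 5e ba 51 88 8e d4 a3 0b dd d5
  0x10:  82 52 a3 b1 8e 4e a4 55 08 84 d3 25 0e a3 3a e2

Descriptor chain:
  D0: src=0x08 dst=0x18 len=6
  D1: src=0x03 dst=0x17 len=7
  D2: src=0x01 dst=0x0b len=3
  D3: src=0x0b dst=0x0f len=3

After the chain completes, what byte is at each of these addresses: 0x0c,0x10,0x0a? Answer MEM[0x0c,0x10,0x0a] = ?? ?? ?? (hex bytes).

MEM[0x0c,0x10,0x0a] = ff ff 8e

[0] 0x08->0x18 len=6 : 51 88 8e d4 a3 0b
[1] 0x03->0x17 len=7 : 47 44 a0 5e ba 51 88
[2] 0x01->0x0b len=3 : d1 ff 47
[3] 0x0b->0x0f len=3 : d1 ff 47
query mem[0x0c]=0xff, mem[0x10]=0xff, mem[0x0a]=0x8e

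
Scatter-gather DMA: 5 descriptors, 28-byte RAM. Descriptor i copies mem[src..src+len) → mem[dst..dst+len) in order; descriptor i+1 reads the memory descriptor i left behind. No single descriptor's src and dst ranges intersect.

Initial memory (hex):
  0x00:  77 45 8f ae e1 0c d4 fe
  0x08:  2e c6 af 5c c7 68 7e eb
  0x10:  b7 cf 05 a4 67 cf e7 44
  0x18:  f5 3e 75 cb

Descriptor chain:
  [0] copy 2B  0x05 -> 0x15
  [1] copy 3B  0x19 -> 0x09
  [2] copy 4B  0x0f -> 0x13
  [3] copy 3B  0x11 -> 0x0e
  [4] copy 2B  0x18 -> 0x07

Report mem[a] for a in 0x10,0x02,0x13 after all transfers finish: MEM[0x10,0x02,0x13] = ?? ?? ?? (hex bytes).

D0: mem[0x15..0x16] <- [0c d4]
D1: mem[0x09..0x0b] <- [3e 75 cb]
D2: mem[0x13..0x16] <- [eb b7 cf 05]
D3: mem[0x0e..0x10] <- [cf 05 eb]
D4: mem[0x07..0x08] <- [f5 3e]
query mem[0x10]=0xeb, mem[0x02]=0x8f, mem[0x13]=0xeb

MEM[0x10,0x02,0x13] = eb 8f eb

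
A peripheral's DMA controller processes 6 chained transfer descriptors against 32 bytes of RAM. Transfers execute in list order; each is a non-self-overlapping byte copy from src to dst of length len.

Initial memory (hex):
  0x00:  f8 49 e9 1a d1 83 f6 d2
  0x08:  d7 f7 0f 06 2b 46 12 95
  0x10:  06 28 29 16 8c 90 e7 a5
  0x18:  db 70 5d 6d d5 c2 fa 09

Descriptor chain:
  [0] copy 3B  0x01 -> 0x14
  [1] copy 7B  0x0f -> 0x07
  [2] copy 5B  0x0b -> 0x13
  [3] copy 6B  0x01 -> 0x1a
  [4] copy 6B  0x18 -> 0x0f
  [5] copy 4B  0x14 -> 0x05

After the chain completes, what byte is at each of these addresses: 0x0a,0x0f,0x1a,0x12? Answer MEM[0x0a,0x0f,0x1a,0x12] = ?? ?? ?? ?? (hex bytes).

MEM[0x0a,0x0f,0x1a,0x12] = 29 db 49 e9

  after D0: wrote 3B at 0x14 = 49e91a
  after D1: wrote 7B at 0x07 = 950628291649e9
  after D2: wrote 5B at 0x13 = 1649e91295
  after D3: wrote 6B at 0x1a = 49e91ad183f6
  after D4: wrote 6B at 0x0f = db7049e91ad1
  after D5: wrote 4B at 0x05 = d1e91295
query mem[0x0a]=0x29, mem[0x0f]=0xdb, mem[0x1a]=0x49, mem[0x12]=0xe9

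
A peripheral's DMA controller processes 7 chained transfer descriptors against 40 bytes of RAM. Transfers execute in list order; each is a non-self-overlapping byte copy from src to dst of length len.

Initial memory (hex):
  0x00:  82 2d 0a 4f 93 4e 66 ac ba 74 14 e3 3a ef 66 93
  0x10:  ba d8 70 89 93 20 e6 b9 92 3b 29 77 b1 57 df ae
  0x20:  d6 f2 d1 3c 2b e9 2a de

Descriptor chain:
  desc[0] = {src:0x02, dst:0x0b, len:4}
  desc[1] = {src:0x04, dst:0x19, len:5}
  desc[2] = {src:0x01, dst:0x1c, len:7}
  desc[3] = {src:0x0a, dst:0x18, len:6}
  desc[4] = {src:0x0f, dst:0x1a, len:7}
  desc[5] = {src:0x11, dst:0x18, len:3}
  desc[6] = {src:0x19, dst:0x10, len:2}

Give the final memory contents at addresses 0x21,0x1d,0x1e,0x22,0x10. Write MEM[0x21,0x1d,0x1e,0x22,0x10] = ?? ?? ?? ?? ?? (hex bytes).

D0: mem[0x0b..0x0e] <- [0a 4f 93 4e]
D1: mem[0x19..0x1d] <- [93 4e 66 ac ba]
D2: mem[0x1c..0x22] <- [2d 0a 4f 93 4e 66 ac]
D3: mem[0x18..0x1d] <- [14 0a 4f 93 4e 93]
D4: mem[0x1a..0x20] <- [93 ba d8 70 89 93 20]
D5: mem[0x18..0x1a] <- [d8 70 89]
D6: mem[0x10..0x11] <- [70 89]
query mem[0x21]=0x66, mem[0x1d]=0x70, mem[0x1e]=0x89, mem[0x22]=0xac, mem[0x10]=0x70

MEM[0x21,0x1d,0x1e,0x22,0x10] = 66 70 89 ac 70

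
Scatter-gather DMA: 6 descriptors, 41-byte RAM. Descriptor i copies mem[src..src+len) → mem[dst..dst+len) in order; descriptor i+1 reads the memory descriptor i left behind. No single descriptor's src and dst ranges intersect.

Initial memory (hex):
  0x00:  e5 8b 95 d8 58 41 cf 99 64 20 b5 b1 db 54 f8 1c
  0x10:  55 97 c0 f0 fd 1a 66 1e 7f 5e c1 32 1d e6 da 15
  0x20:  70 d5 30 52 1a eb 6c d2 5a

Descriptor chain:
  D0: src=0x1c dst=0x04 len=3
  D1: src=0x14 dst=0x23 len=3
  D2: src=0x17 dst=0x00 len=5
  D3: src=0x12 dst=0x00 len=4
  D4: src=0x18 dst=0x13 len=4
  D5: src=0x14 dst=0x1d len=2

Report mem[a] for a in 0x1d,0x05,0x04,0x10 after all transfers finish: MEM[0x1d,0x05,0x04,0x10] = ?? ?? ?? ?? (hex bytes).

MEM[0x1d,0x05,0x04,0x10] = 5e e6 32 55

[0] 0x1c->0x04 len=3 : 1d e6 da
[1] 0x14->0x23 len=3 : fd 1a 66
[2] 0x17->0x00 len=5 : 1e 7f 5e c1 32
[3] 0x12->0x00 len=4 : c0 f0 fd 1a
[4] 0x18->0x13 len=4 : 7f 5e c1 32
[5] 0x14->0x1d len=2 : 5e c1
query mem[0x1d]=0x5e, mem[0x05]=0xe6, mem[0x04]=0x32, mem[0x10]=0x55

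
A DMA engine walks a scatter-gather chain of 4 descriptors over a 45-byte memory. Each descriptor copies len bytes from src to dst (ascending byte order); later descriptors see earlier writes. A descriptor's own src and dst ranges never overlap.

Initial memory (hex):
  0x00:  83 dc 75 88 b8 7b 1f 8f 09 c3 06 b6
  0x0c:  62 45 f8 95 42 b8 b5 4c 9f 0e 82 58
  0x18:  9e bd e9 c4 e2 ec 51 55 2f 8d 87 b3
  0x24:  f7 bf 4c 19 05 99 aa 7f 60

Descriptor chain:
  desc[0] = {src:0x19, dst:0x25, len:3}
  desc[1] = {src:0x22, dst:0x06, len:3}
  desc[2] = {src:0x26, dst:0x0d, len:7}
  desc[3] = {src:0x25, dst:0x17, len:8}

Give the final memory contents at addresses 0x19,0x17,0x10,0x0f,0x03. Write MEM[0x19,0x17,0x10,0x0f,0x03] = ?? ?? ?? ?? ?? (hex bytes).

MEM[0x19,0x17,0x10,0x0f,0x03] = c4 bd 99 05 88

  after D0: wrote 3B at 0x25 = bde9c4
  after D1: wrote 3B at 0x06 = 87b3f7
  after D2: wrote 7B at 0x0d = e9c40599aa7f60
  after D3: wrote 8B at 0x17 = bde9c40599aa7f60
query mem[0x19]=0xc4, mem[0x17]=0xbd, mem[0x10]=0x99, mem[0x0f]=0x05, mem[0x03]=0x88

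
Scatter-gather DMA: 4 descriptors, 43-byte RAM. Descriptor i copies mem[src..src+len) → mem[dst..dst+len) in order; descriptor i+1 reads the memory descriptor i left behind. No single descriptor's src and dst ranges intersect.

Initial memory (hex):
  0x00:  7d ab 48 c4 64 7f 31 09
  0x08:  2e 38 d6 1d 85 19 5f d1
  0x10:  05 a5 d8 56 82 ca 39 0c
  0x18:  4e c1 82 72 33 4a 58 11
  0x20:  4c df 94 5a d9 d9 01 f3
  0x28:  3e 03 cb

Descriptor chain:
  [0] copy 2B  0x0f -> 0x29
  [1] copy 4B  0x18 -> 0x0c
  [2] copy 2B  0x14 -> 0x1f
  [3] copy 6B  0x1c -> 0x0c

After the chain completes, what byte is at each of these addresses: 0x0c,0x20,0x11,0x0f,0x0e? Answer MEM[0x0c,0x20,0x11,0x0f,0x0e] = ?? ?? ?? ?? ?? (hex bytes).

MEM[0x0c,0x20,0x11,0x0f,0x0e] = 33 ca df 82 58

  after D0: wrote 2B at 0x29 = d105
  after D1: wrote 4B at 0x0c = 4ec18272
  after D2: wrote 2B at 0x1f = 82ca
  after D3: wrote 6B at 0x0c = 334a5882cadf
query mem[0x0c]=0x33, mem[0x20]=0xca, mem[0x11]=0xdf, mem[0x0f]=0x82, mem[0x0e]=0x58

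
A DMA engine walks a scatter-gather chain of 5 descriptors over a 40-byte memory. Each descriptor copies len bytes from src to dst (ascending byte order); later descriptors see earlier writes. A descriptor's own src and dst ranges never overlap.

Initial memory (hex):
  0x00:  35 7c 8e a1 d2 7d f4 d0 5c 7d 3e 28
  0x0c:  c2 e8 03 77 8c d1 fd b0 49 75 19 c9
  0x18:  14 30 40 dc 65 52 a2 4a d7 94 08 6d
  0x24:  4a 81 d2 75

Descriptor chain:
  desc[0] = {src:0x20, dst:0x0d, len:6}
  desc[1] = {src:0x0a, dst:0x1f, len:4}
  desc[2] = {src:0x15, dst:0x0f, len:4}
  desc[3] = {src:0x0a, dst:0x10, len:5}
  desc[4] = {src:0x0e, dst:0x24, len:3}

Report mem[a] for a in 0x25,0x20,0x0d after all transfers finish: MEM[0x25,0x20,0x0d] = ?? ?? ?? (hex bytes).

  after D0: wrote 6B at 0x0d = d794086d4a81
  after D1: wrote 4B at 0x1f = 3e28c2d7
  after D2: wrote 4B at 0x0f = 7519c914
  after D3: wrote 5B at 0x10 = 3e28c2d794
  after D4: wrote 3B at 0x24 = 94753e
query mem[0x25]=0x75, mem[0x20]=0x28, mem[0x0d]=0xd7

MEM[0x25,0x20,0x0d] = 75 28 d7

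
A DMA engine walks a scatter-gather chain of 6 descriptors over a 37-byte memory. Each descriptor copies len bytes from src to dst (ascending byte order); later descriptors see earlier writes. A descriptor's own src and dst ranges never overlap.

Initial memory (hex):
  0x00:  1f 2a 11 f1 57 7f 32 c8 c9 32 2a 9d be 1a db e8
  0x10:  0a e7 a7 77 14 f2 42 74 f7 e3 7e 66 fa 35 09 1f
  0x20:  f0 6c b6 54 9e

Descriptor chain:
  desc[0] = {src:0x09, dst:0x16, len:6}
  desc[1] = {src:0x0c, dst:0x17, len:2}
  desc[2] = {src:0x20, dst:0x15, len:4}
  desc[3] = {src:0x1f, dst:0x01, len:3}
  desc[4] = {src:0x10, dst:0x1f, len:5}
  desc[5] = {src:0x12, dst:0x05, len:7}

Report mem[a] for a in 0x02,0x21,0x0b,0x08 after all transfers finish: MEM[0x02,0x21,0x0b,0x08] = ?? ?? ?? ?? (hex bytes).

#0 dst[0x16+6] := {0x32,0x2a,0x9d,0xbe,0x1a,0xdb}
#1 dst[0x17+2] := {0xbe,0x1a}
#2 dst[0x15+4] := {0xf0,0x6c,0xb6,0x54}
#3 dst[0x01+3] := {0x1f,0xf0,0x6c}
#4 dst[0x1f+5] := {0x0a,0xe7,0xa7,0x77,0x14}
#5 dst[0x05+7] := {0xa7,0x77,0x14,0xf0,0x6c,0xb6,0x54}
query mem[0x02]=0xf0, mem[0x21]=0xa7, mem[0x0b]=0x54, mem[0x08]=0xf0

MEM[0x02,0x21,0x0b,0x08] = f0 a7 54 f0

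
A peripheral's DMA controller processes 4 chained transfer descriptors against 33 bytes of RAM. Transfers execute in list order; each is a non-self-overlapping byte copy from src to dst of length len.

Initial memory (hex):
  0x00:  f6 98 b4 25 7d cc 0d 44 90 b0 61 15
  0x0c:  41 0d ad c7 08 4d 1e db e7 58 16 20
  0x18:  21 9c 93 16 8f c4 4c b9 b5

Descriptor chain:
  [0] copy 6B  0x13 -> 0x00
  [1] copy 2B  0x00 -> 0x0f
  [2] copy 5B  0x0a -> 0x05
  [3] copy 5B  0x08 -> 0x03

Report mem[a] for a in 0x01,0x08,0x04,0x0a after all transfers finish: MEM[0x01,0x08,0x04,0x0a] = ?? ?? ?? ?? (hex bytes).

MEM[0x01,0x08,0x04,0x0a] = e7 0d ad 61

D0: mem[0x00..0x05] <- [db e7 58 16 20 21]
D1: mem[0x0f..0x10] <- [db e7]
D2: mem[0x05..0x09] <- [61 15 41 0d ad]
D3: mem[0x03..0x07] <- [0d ad 61 15 41]
query mem[0x01]=0xe7, mem[0x08]=0x0d, mem[0x04]=0xad, mem[0x0a]=0x61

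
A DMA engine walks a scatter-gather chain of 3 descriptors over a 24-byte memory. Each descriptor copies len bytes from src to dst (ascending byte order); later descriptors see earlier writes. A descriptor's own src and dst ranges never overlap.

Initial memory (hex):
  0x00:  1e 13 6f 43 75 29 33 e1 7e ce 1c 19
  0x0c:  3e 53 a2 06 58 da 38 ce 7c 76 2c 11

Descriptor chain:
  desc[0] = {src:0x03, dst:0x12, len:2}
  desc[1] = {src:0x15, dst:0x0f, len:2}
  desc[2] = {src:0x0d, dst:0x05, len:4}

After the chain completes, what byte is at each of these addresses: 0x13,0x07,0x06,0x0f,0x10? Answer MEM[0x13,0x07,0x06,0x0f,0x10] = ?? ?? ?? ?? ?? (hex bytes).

MEM[0x13,0x07,0x06,0x0f,0x10] = 75 76 a2 76 2c

D0: mem[0x12..0x13] <- [43 75]
D1: mem[0x0f..0x10] <- [76 2c]
D2: mem[0x05..0x08] <- [53 a2 76 2c]
query mem[0x13]=0x75, mem[0x07]=0x76, mem[0x06]=0xa2, mem[0x0f]=0x76, mem[0x10]=0x2c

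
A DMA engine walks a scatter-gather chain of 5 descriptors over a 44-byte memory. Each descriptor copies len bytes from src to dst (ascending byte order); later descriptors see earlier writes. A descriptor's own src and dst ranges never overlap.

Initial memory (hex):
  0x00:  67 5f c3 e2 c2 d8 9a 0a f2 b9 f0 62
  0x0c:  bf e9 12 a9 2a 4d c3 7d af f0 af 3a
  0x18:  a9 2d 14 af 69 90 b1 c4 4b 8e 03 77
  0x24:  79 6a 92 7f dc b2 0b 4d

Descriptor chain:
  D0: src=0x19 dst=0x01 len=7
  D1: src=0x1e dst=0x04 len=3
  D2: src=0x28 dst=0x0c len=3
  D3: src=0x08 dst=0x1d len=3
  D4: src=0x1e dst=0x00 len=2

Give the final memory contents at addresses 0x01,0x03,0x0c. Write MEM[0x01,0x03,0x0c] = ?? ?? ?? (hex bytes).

MEM[0x01,0x03,0x0c] = f0 af dc

#0 dst[0x01+7] := {0x2d,0x14,0xaf,0x69,0x90,0xb1,0xc4}
#1 dst[0x04+3] := {0xb1,0xc4,0x4b}
#2 dst[0x0c+3] := {0xdc,0xb2,0x0b}
#3 dst[0x1d+3] := {0xf2,0xb9,0xf0}
#4 dst[0x00+2] := {0xb9,0xf0}
query mem[0x01]=0xf0, mem[0x03]=0xaf, mem[0x0c]=0xdc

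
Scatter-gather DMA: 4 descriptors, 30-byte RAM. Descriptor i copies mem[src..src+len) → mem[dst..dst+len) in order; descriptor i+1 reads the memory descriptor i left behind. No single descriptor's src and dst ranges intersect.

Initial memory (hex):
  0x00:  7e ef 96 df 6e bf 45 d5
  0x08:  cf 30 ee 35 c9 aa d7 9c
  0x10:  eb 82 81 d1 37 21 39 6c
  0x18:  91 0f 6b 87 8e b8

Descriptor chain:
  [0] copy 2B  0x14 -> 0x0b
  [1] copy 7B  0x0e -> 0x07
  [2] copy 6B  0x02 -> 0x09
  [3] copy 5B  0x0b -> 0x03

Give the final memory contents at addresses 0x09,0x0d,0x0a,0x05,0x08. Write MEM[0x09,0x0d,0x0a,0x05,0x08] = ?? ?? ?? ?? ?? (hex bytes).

D0: mem[0x0b..0x0c] <- [37 21]
D1: mem[0x07..0x0d] <- [d7 9c eb 82 81 d1 37]
D2: mem[0x09..0x0e] <- [96 df 6e bf 45 d7]
D3: mem[0x03..0x07] <- [6e bf 45 d7 9c]
query mem[0x09]=0x96, mem[0x0d]=0x45, mem[0x0a]=0xdf, mem[0x05]=0x45, mem[0x08]=0x9c

MEM[0x09,0x0d,0x0a,0x05,0x08] = 96 45 df 45 9c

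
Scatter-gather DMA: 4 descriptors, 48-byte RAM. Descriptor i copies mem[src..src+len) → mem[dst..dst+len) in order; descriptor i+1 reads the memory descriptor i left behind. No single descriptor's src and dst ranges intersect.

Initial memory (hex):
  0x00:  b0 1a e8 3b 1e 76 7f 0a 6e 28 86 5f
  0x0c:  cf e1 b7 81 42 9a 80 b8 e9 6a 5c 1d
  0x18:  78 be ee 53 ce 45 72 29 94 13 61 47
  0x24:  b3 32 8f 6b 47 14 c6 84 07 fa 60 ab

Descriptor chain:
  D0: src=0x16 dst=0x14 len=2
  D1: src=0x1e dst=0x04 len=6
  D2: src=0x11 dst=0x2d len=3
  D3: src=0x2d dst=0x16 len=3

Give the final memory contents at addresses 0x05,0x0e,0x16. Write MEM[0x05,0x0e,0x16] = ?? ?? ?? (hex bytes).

#0 dst[0x14+2] := {0x5c,0x1d}
#1 dst[0x04+6] := {0x72,0x29,0x94,0x13,0x61,0x47}
#2 dst[0x2d+3] := {0x9a,0x80,0xb8}
#3 dst[0x16+3] := {0x9a,0x80,0xb8}
query mem[0x05]=0x29, mem[0x0e]=0xb7, mem[0x16]=0x9a

MEM[0x05,0x0e,0x16] = 29 b7 9a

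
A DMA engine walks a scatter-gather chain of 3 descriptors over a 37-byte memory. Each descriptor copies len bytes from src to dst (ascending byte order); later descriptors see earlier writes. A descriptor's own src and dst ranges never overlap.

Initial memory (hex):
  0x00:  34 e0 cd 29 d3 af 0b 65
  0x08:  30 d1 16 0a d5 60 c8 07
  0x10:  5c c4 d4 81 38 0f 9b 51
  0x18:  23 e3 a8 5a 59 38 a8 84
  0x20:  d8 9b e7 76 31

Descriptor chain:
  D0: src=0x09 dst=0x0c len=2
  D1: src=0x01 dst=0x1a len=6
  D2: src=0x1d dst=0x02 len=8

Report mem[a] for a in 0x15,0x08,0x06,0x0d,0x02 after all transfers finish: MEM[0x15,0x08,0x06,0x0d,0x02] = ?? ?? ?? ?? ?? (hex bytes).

[0] 0x09->0x0c len=2 : d1 16
[1] 0x01->0x1a len=6 : e0 cd 29 d3 af 0b
[2] 0x1d->0x02 len=8 : d3 af 0b d8 9b e7 76 31
query mem[0x15]=0x0f, mem[0x08]=0x76, mem[0x06]=0x9b, mem[0x0d]=0x16, mem[0x02]=0xd3

MEM[0x15,0x08,0x06,0x0d,0x02] = 0f 76 9b 16 d3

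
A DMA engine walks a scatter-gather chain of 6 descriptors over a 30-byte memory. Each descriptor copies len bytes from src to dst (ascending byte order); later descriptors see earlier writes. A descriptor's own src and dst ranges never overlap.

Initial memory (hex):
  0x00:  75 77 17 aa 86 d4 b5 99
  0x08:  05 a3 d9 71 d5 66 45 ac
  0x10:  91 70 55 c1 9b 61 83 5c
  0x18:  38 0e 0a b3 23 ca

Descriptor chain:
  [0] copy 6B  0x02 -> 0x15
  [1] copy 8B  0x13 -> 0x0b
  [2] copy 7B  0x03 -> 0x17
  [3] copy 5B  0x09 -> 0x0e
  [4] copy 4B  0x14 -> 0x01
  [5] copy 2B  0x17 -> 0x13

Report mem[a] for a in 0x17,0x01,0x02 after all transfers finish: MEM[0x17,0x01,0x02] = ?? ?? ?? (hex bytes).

MEM[0x17,0x01,0x02] = aa 9b 17

[0] 0x02->0x15 len=6 : 17 aa 86 d4 b5 99
[1] 0x13->0x0b len=8 : c1 9b 17 aa 86 d4 b5 99
[2] 0x03->0x17 len=7 : aa 86 d4 b5 99 05 a3
[3] 0x09->0x0e len=5 : a3 d9 c1 9b 17
[4] 0x14->0x01 len=4 : 9b 17 aa aa
[5] 0x17->0x13 len=2 : aa 86
query mem[0x17]=0xaa, mem[0x01]=0x9b, mem[0x02]=0x17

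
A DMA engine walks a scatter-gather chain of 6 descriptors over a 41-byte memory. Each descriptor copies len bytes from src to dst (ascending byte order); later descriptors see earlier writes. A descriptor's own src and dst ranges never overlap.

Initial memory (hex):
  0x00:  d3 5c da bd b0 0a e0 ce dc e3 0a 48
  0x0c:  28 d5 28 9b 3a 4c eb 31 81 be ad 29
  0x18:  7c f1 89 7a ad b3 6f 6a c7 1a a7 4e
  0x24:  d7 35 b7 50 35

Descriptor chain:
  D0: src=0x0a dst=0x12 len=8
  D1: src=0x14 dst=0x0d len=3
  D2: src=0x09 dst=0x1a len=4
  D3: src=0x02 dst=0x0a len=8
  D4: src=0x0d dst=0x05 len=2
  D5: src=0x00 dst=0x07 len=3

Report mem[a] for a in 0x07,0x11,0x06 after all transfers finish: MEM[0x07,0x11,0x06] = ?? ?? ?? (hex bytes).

#0 dst[0x12+8] := {0x0a,0x48,0x28,0xd5,0x28,0x9b,0x3a,0x4c}
#1 dst[0x0d+3] := {0x28,0xd5,0x28}
#2 dst[0x1a+4] := {0xe3,0x0a,0x48,0x28}
#3 dst[0x0a+8] := {0xda,0xbd,0xb0,0x0a,0xe0,0xce,0xdc,0xe3}
#4 dst[0x05+2] := {0x0a,0xe0}
#5 dst[0x07+3] := {0xd3,0x5c,0xda}
query mem[0x07]=0xd3, mem[0x11]=0xe3, mem[0x06]=0xe0

MEM[0x07,0x11,0x06] = d3 e3 e0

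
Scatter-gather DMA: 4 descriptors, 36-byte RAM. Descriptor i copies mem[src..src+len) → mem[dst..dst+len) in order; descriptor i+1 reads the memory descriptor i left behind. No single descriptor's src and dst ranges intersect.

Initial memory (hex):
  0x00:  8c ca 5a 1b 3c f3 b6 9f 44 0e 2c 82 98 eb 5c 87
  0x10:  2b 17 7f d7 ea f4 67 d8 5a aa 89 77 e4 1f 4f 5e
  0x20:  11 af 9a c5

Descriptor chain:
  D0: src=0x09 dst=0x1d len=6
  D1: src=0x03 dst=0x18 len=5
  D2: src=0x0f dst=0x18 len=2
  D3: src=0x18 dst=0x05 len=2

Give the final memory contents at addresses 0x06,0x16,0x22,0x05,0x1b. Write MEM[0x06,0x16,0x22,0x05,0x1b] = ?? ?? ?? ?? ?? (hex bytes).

MEM[0x06,0x16,0x22,0x05,0x1b] = 2b 67 5c 87 b6

[0] 0x09->0x1d len=6 : 0e 2c 82 98 eb 5c
[1] 0x03->0x18 len=5 : 1b 3c f3 b6 9f
[2] 0x0f->0x18 len=2 : 87 2b
[3] 0x18->0x05 len=2 : 87 2b
query mem[0x06]=0x2b, mem[0x16]=0x67, mem[0x22]=0x5c, mem[0x05]=0x87, mem[0x1b]=0xb6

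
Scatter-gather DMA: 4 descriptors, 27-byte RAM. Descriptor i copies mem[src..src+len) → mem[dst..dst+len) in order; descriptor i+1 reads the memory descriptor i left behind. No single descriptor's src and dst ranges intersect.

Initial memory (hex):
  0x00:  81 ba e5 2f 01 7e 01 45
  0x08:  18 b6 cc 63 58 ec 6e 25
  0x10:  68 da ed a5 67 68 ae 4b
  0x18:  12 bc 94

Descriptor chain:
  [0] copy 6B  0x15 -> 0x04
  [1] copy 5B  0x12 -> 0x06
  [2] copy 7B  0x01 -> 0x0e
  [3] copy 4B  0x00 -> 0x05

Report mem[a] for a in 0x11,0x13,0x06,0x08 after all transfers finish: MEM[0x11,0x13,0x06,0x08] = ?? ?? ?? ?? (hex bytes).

[0] 0x15->0x04 len=6 : 68 ae 4b 12 bc 94
[1] 0x12->0x06 len=5 : ed a5 67 68 ae
[2] 0x01->0x0e len=7 : ba e5 2f 68 ae ed a5
[3] 0x00->0x05 len=4 : 81 ba e5 2f
query mem[0x11]=0x68, mem[0x13]=0xed, mem[0x06]=0xba, mem[0x08]=0x2f

MEM[0x11,0x13,0x06,0x08] = 68 ed ba 2f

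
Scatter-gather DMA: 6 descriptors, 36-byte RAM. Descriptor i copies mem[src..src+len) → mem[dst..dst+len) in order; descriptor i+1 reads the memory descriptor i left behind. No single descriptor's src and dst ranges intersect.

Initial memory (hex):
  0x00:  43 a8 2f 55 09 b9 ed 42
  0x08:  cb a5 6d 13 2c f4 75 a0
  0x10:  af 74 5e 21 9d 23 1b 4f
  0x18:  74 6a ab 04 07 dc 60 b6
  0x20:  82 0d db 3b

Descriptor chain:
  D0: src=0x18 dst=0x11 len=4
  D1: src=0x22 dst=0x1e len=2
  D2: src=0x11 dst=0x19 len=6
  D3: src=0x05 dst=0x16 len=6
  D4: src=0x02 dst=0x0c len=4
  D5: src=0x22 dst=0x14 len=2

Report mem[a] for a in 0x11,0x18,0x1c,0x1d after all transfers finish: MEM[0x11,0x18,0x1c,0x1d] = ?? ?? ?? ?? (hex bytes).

MEM[0x11,0x18,0x1c,0x1d] = 74 42 04 23

#0 dst[0x11+4] := {0x74,0x6a,0xab,0x04}
#1 dst[0x1e+2] := {0xdb,0x3b}
#2 dst[0x19+6] := {0x74,0x6a,0xab,0x04,0x23,0x1b}
#3 dst[0x16+6] := {0xb9,0xed,0x42,0xcb,0xa5,0x6d}
#4 dst[0x0c+4] := {0x2f,0x55,0x09,0xb9}
#5 dst[0x14+2] := {0xdb,0x3b}
query mem[0x11]=0x74, mem[0x18]=0x42, mem[0x1c]=0x04, mem[0x1d]=0x23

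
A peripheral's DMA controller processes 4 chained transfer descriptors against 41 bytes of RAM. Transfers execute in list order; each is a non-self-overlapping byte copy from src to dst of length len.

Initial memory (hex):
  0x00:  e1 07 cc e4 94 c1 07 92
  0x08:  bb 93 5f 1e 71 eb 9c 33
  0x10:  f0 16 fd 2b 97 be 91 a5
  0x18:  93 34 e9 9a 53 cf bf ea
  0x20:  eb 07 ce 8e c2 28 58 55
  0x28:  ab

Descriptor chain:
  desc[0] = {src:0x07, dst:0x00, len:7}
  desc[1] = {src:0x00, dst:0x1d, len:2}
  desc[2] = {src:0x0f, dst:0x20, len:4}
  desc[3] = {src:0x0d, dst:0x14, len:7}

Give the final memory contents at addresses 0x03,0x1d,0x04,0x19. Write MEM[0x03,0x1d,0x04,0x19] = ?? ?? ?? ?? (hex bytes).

[0] 0x07->0x00 len=7 : 92 bb 93 5f 1e 71 eb
[1] 0x00->0x1d len=2 : 92 bb
[2] 0x0f->0x20 len=4 : 33 f0 16 fd
[3] 0x0d->0x14 len=7 : eb 9c 33 f0 16 fd 2b
query mem[0x03]=0x5f, mem[0x1d]=0x92, mem[0x04]=0x1e, mem[0x19]=0xfd

MEM[0x03,0x1d,0x04,0x19] = 5f 92 1e fd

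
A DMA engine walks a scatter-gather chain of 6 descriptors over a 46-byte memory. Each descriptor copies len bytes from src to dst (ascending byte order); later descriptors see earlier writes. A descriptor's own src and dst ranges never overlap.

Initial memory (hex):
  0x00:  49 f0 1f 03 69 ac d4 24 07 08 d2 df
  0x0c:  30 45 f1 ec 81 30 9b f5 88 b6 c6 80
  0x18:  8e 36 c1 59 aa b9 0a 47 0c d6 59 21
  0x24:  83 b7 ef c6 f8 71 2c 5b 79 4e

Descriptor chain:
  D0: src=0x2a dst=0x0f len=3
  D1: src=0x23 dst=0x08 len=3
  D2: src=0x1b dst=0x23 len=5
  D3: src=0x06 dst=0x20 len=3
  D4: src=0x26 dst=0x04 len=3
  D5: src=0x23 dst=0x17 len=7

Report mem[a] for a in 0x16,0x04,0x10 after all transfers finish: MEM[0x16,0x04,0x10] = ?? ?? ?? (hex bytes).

MEM[0x16,0x04,0x10] = c6 0a 5b

[0] 0x2a->0x0f len=3 : 2c 5b 79
[1] 0x23->0x08 len=3 : 21 83 b7
[2] 0x1b->0x23 len=5 : 59 aa b9 0a 47
[3] 0x06->0x20 len=3 : d4 24 21
[4] 0x26->0x04 len=3 : 0a 47 f8
[5] 0x23->0x17 len=7 : 59 aa b9 0a 47 f8 71
query mem[0x16]=0xc6, mem[0x04]=0x0a, mem[0x10]=0x5b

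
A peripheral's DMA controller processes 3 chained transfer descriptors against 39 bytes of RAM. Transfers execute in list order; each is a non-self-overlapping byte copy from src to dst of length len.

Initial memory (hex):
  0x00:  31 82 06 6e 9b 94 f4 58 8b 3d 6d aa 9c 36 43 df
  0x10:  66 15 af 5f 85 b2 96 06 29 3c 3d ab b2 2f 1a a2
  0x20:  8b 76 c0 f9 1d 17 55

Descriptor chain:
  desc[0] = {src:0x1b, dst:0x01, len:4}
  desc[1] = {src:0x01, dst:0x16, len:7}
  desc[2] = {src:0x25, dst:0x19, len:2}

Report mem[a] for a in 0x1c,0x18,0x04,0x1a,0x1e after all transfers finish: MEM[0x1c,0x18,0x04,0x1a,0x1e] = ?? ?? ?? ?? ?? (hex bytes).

  after D0: wrote 4B at 0x01 = abb22f1a
  after D1: wrote 7B at 0x16 = abb22f1a94f458
  after D2: wrote 2B at 0x19 = 1755
query mem[0x1c]=0x58, mem[0x18]=0x2f, mem[0x04]=0x1a, mem[0x1a]=0x55, mem[0x1e]=0x1a

MEM[0x1c,0x18,0x04,0x1a,0x1e] = 58 2f 1a 55 1a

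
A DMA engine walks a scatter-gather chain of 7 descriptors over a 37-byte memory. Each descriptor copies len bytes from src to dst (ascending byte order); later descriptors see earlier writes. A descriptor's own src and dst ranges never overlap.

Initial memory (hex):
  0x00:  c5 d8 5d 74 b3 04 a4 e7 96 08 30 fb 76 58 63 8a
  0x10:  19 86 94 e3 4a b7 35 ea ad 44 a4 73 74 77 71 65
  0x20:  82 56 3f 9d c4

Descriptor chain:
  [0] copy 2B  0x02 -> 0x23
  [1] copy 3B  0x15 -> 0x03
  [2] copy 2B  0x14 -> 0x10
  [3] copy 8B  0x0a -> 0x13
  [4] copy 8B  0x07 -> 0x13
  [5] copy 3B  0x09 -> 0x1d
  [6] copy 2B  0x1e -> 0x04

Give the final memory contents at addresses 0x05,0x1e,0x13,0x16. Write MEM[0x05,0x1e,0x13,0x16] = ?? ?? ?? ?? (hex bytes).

MEM[0x05,0x1e,0x13,0x16] = fb 30 e7 30

[0] 0x02->0x23 len=2 : 5d 74
[1] 0x15->0x03 len=3 : b7 35 ea
[2] 0x14->0x10 len=2 : 4a b7
[3] 0x0a->0x13 len=8 : 30 fb 76 58 63 8a 4a b7
[4] 0x07->0x13 len=8 : e7 96 08 30 fb 76 58 63
[5] 0x09->0x1d len=3 : 08 30 fb
[6] 0x1e->0x04 len=2 : 30 fb
query mem[0x05]=0xfb, mem[0x1e]=0x30, mem[0x13]=0xe7, mem[0x16]=0x30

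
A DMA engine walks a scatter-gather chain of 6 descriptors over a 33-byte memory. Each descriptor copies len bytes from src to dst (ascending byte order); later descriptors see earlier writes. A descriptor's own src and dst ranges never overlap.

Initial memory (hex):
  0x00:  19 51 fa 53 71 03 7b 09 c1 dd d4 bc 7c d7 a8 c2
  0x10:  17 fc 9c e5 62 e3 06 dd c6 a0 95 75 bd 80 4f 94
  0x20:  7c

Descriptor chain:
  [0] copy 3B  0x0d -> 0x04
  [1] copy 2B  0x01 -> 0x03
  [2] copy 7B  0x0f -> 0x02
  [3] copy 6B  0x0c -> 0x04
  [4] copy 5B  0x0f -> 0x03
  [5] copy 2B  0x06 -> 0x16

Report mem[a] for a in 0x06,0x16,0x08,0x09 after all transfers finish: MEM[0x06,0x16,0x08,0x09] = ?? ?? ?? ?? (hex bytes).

[0] 0x0d->0x04 len=3 : d7 a8 c2
[1] 0x01->0x03 len=2 : 51 fa
[2] 0x0f->0x02 len=7 : c2 17 fc 9c e5 62 e3
[3] 0x0c->0x04 len=6 : 7c d7 a8 c2 17 fc
[4] 0x0f->0x03 len=5 : c2 17 fc 9c e5
[5] 0x06->0x16 len=2 : 9c e5
query mem[0x06]=0x9c, mem[0x16]=0x9c, mem[0x08]=0x17, mem[0x09]=0xfc

MEM[0x06,0x16,0x08,0x09] = 9c 9c 17 fc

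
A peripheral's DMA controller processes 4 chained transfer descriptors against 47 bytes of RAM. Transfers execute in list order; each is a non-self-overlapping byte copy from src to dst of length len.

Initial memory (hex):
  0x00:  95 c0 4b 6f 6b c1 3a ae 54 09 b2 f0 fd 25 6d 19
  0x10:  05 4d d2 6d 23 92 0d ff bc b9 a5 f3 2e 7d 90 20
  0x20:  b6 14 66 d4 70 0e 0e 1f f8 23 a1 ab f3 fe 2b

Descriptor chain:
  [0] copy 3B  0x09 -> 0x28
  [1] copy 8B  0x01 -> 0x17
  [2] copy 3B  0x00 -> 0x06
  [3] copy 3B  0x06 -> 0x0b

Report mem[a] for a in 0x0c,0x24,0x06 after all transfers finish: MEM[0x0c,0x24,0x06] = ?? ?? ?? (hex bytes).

MEM[0x0c,0x24,0x06] = c0 70 95

[0] 0x09->0x28 len=3 : 09 b2 f0
[1] 0x01->0x17 len=8 : c0 4b 6f 6b c1 3a ae 54
[2] 0x00->0x06 len=3 : 95 c0 4b
[3] 0x06->0x0b len=3 : 95 c0 4b
query mem[0x0c]=0xc0, mem[0x24]=0x70, mem[0x06]=0x95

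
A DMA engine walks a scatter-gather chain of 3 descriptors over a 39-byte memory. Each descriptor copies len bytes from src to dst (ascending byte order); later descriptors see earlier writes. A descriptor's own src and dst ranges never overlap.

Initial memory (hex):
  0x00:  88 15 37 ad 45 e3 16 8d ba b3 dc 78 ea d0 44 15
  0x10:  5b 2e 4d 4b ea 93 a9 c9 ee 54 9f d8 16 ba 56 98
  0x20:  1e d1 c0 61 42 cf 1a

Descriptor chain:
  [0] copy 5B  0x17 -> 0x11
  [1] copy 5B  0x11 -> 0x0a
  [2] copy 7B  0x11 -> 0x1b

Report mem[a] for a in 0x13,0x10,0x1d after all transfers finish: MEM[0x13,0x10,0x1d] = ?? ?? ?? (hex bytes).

MEM[0x13,0x10,0x1d] = 54 5b 54

[0] 0x17->0x11 len=5 : c9 ee 54 9f d8
[1] 0x11->0x0a len=5 : c9 ee 54 9f d8
[2] 0x11->0x1b len=7 : c9 ee 54 9f d8 a9 c9
query mem[0x13]=0x54, mem[0x10]=0x5b, mem[0x1d]=0x54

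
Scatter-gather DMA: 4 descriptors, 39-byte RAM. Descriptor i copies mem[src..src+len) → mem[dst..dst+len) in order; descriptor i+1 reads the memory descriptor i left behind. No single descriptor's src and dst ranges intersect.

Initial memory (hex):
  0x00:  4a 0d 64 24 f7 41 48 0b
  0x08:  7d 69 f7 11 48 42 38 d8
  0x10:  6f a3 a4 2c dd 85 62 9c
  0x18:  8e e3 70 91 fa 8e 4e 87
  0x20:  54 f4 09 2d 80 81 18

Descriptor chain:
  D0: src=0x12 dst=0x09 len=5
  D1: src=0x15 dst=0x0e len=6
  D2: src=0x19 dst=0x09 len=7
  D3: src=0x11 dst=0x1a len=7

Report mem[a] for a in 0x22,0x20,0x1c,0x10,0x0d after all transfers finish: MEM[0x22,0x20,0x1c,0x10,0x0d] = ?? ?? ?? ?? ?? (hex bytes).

MEM[0x22,0x20,0x1c,0x10,0x0d] = 09 9c 70 9c 8e

  after D0: wrote 5B at 0x09 = a42cdd8562
  after D1: wrote 6B at 0x0e = 85629c8ee370
  after D2: wrote 7B at 0x09 = e37091fa8e4e87
  after D3: wrote 7B at 0x1a = 8ee370dd85629c
query mem[0x22]=0x09, mem[0x20]=0x9c, mem[0x1c]=0x70, mem[0x10]=0x9c, mem[0x0d]=0x8e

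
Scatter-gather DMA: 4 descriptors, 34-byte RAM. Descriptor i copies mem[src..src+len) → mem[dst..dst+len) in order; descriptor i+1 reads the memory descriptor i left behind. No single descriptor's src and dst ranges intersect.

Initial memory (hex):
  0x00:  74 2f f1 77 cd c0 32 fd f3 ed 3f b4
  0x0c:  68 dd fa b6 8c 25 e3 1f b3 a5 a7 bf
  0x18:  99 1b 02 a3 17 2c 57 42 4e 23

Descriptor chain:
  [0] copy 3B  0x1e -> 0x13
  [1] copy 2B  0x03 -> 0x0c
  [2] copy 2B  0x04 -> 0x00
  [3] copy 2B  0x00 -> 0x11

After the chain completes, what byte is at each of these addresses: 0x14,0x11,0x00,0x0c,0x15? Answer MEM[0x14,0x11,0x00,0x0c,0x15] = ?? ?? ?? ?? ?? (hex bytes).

#0 dst[0x13+3] := {0x57,0x42,0x4e}
#1 dst[0x0c+2] := {0x77,0xcd}
#2 dst[0x00+2] := {0xcd,0xc0}
#3 dst[0x11+2] := {0xcd,0xc0}
query mem[0x14]=0x42, mem[0x11]=0xcd, mem[0x00]=0xcd, mem[0x0c]=0x77, mem[0x15]=0x4e

MEM[0x14,0x11,0x00,0x0c,0x15] = 42 cd cd 77 4e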